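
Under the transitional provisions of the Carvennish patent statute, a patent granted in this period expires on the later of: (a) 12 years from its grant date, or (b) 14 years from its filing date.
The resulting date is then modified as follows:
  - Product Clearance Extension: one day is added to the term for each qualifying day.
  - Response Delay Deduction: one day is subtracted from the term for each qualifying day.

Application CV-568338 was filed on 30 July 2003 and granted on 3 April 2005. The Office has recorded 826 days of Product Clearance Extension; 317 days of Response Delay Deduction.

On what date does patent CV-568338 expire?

December 21, 2018

(a) grant + 12 years → 3 April 2017.
(b) filing + 14 years → 30 July 2017.
Later of the two: 30 July 2017.
Product Clearance Extension: +826 days → 3 November 2019.
Response Delay Deduction: −317 days → 21 December 2018.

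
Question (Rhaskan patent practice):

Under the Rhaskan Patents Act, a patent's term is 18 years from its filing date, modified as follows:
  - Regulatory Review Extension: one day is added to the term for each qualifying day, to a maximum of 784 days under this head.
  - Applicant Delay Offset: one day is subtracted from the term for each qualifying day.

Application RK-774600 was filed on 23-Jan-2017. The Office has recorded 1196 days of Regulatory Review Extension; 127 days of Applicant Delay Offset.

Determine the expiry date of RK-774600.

2036-11-10

Base term: filing date + 18 years → 23 January 2035.
Regulatory Review Extension: 1196 days claimed exceeds the 784-day cap, so +784 days → 17 March 2037.
Applicant Delay Offset: −127 days → 10 November 2036.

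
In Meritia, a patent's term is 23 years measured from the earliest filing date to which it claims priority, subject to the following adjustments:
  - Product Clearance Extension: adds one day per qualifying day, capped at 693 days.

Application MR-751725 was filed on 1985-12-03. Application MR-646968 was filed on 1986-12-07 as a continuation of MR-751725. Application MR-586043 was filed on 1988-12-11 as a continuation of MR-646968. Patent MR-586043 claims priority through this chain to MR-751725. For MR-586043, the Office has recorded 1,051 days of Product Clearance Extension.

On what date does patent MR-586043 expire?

October 27, 2010

Earliest priority filing: 3 December 1985.
Base term: 3 December 1985 + 23 years → 3 December 2008.
Product Clearance Extension: 1051 days claimed exceeds the 693-day cap, so +693 days → 27 October 2010.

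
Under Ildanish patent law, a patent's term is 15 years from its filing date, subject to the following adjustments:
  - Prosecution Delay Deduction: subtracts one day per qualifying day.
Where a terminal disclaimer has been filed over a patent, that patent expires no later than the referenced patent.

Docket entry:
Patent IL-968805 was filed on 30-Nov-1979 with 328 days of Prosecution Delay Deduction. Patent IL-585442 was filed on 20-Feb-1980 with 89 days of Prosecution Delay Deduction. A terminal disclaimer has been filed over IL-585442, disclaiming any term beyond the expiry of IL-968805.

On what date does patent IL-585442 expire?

Natural term of IL-585442:
  Base: filing + 15 years → 20 February 1995.
  Prosecution Delay Deduction: −89 days → 23 November 1994.
Expiry of referenced patent IL-968805:
  Base: filing + 15 years → 30 November 1994.
  Prosecution Delay Deduction: −328 days → 6 January 1994.
Terminal disclaimer: IL-585442 expires on the earlier of 23 November 1994 and 6 January 1994.

January 6, 1994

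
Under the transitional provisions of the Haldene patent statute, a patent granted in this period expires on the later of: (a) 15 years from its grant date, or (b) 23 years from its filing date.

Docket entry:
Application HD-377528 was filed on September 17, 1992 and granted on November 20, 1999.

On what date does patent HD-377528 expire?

2015-09-17

(a) grant + 15 years → 20 November 2014.
(b) filing + 23 years → 17 September 2015.
Later of the two: 17 September 2015.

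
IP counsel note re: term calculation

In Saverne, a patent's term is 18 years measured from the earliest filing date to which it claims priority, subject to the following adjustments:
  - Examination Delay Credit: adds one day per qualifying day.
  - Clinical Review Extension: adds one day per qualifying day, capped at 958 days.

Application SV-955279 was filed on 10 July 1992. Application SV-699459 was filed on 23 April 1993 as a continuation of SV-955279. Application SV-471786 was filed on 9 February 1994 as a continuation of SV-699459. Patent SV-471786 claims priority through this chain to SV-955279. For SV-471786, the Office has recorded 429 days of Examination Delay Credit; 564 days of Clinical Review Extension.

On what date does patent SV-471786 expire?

March 29, 2013

Earliest priority filing: 10 July 1992.
Base term: 10 July 1992 + 18 years → 10 July 2010.
Examination Delay Credit: +429 days → 12 September 2011.
Clinical Review Extension: 564 days (within the 958-day cap) → +564 days → 29 March 2013.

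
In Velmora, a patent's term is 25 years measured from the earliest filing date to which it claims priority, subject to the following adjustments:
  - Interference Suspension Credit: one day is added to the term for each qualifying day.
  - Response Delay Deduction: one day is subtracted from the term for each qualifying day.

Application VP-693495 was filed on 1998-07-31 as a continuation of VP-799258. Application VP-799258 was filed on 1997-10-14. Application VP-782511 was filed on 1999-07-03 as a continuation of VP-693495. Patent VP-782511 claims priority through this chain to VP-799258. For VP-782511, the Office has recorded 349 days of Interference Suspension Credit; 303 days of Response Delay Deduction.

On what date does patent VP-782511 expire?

Earliest priority filing: 14 October 1997.
Base term: 14 October 1997 + 25 years → 14 October 2022.
Interference Suspension Credit: +349 days → 28 September 2023.
Response Delay Deduction: −303 days → 29 November 2022.

2022-11-29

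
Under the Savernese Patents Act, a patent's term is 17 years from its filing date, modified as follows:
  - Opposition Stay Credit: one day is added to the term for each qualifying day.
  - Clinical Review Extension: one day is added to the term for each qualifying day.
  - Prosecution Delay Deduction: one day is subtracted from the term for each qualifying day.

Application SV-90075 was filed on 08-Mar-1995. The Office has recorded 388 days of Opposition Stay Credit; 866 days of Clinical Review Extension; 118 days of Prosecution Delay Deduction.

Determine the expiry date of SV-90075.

April 18, 2015

Base term: filing date + 17 years → 8 March 2012.
Opposition Stay Credit: +388 days → 31 March 2013.
Clinical Review Extension: +866 days → 14 August 2015.
Prosecution Delay Deduction: −118 days → 18 April 2015.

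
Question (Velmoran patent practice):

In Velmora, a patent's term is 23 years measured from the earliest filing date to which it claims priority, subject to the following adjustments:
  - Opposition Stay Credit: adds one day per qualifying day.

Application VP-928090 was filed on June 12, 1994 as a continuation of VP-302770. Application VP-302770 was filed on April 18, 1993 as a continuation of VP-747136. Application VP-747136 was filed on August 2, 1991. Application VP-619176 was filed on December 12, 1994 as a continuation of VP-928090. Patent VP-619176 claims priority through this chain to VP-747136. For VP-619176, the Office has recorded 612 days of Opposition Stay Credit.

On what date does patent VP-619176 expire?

Earliest priority filing: 2 August 1991.
Base term: 2 August 1991 + 23 years → 2 August 2014.
Opposition Stay Credit: +612 days → 5 April 2016.

2016-04-05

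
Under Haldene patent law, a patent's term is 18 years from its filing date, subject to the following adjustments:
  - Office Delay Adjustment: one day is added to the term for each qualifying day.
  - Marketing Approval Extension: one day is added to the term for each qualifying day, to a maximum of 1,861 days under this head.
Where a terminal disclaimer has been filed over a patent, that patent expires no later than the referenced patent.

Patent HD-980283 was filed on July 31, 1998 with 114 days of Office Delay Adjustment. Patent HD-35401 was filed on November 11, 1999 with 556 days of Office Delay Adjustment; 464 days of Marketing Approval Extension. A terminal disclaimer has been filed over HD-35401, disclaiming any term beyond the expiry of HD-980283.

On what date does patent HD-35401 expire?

2016-11-22

Natural term of HD-35401:
  Base: filing + 18 years → 11 November 2017.
  Office Delay Adjustment: +556 days → 21 May 2019.
  Marketing Approval Extension: 464 days (within the 1861-day cap) → +464 days → 27 August 2020.
Expiry of referenced patent HD-980283:
  Base: filing + 18 years → 31 July 2016.
  Office Delay Adjustment: +114 days → 22 November 2016.
Terminal disclaimer: HD-35401 expires on the earlier of 27 August 2020 and 22 November 2016.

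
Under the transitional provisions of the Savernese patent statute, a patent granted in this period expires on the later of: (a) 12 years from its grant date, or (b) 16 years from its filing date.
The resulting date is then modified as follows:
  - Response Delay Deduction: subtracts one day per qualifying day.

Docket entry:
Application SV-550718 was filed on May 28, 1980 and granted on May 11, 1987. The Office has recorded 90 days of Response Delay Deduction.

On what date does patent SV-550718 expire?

(a) grant + 12 years → 11 May 1999.
(b) filing + 16 years → 28 May 1996.
Later of the two: 11 May 1999.
Response Delay Deduction: −90 days → 10 February 1999.

February 10, 1999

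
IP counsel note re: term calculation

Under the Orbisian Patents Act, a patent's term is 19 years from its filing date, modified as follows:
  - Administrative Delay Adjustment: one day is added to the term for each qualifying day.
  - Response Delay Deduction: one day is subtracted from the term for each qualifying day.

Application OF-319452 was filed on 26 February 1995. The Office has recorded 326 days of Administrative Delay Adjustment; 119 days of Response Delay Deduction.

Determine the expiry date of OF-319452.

September 21, 2014

Base term: filing date + 19 years → 26 February 2014.
Administrative Delay Adjustment: +326 days → 18 January 2015.
Response Delay Deduction: −119 days → 21 September 2014.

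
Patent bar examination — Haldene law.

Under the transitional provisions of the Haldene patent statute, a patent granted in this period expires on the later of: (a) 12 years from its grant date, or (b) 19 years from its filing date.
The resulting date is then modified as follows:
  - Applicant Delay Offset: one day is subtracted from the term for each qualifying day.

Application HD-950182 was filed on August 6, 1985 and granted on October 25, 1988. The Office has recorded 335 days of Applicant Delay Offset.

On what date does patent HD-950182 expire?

(a) grant + 12 years → 25 October 2000.
(b) filing + 19 years → 6 August 2004.
Later of the two: 6 August 2004.
Applicant Delay Offset: −335 days → 6 September 2003.

2003-09-06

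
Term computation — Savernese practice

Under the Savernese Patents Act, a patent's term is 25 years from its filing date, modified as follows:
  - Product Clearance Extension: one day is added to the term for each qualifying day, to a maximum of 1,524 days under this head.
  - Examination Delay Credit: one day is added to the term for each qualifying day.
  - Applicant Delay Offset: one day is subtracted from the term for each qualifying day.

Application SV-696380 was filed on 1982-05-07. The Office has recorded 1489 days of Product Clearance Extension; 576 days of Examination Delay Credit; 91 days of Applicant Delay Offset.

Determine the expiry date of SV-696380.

2012-10-01

Base term: filing date + 25 years → 7 May 2007.
Product Clearance Extension: 1489 days (within the 1524-day cap) → +1489 days → 4 June 2011.
Examination Delay Credit: +576 days → 31 December 2012.
Applicant Delay Offset: −91 days → 1 October 2012.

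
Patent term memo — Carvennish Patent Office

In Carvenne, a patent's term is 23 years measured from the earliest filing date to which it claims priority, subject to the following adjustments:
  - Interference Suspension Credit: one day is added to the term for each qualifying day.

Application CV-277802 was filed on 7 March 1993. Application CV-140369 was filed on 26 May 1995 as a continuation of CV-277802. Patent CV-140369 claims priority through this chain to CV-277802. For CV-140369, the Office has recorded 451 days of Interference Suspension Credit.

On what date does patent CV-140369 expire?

Earliest priority filing: 7 March 1993.
Base term: 7 March 1993 + 23 years → 7 March 2016.
Interference Suspension Credit: +451 days → 1 June 2017.

2017-06-01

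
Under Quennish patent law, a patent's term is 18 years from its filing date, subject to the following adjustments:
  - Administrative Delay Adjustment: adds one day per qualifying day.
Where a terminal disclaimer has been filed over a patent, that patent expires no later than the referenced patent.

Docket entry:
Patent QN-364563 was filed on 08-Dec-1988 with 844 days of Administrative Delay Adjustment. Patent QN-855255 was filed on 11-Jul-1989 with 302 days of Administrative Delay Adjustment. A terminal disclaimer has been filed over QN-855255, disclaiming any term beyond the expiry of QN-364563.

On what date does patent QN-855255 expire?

2008-05-08

Natural term of QN-855255:
  Base: filing + 18 years → 11 July 2007.
  Administrative Delay Adjustment: +302 days → 8 May 2008.
Expiry of referenced patent QN-364563:
  Base: filing + 18 years → 8 December 2006.
  Administrative Delay Adjustment: +844 days → 31 March 2009.
Terminal disclaimer: QN-855255 expires on the earlier of 8 May 2008 and 31 March 2009.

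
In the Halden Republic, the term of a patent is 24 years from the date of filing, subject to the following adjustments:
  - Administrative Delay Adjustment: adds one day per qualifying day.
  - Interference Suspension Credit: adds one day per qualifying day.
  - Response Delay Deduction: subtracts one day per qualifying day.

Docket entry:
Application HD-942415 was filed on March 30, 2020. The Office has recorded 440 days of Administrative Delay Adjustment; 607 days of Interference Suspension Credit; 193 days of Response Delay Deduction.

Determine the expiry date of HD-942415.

Base term: filing date + 24 years → 30 March 2044.
Administrative Delay Adjustment: +440 days → 13 June 2045.
Interference Suspension Credit: +607 days → 10 February 2047.
Response Delay Deduction: −193 days → 1 August 2046.

2046-08-01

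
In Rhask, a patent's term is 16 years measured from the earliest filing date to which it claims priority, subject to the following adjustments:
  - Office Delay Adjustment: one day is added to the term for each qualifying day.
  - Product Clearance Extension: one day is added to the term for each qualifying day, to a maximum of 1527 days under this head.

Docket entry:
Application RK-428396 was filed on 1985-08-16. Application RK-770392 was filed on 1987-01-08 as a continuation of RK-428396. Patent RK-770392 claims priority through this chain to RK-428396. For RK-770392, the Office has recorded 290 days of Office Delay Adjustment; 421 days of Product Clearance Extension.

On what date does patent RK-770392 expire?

July 28, 2003

Earliest priority filing: 16 August 1985.
Base term: 16 August 1985 + 16 years → 16 August 2001.
Office Delay Adjustment: +290 days → 2 June 2002.
Product Clearance Extension: 421 days (within the 1527-day cap) → +421 days → 28 July 2003.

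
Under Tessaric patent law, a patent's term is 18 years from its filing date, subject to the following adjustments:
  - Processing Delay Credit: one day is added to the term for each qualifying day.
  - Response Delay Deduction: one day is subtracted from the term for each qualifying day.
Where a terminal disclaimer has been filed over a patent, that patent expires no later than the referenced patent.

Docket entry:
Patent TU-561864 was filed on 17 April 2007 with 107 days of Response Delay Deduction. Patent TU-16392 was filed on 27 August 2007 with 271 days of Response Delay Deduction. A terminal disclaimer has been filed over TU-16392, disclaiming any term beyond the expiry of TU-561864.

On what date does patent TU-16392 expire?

Natural term of TU-16392:
  Base: filing + 18 years → 27 August 2025.
  Response Delay Deduction: −271 days → 29 November 2024.
Expiry of referenced patent TU-561864:
  Base: filing + 18 years → 17 April 2025.
  Response Delay Deduction: −107 days → 31 December 2024.
Terminal disclaimer: TU-16392 expires on the earlier of 29 November 2024 and 31 December 2024.

2024-11-29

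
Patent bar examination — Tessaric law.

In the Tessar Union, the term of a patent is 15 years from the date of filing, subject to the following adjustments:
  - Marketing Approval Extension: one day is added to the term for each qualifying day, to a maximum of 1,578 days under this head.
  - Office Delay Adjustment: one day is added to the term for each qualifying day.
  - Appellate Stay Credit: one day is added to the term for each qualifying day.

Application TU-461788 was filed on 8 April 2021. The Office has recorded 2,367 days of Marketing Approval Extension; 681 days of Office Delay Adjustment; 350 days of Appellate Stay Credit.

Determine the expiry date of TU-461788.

May 31, 2043

Base term: filing date + 15 years → 8 April 2036.
Marketing Approval Extension: 2367 days claimed exceeds the 1578-day cap, so +1578 days → 3 August 2040.
Office Delay Adjustment: +681 days → 15 June 2042.
Appellate Stay Credit: +350 days → 31 May 2043.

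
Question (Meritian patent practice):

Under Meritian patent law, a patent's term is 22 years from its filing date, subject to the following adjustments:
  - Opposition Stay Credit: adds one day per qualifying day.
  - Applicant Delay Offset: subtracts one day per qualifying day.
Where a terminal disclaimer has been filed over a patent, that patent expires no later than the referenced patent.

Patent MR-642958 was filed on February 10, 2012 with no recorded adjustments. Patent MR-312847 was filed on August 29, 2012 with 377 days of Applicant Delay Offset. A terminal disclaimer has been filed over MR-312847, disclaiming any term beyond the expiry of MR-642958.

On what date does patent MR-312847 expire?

Natural term of MR-312847:
  Base: filing + 22 years → 29 August 2034.
  Applicant Delay Offset: −377 days → 17 August 2033.
Expiry of referenced patent MR-642958:
  Base: filing + 22 years → 10 February 2034.
Terminal disclaimer: MR-312847 expires on the earlier of 17 August 2033 and 10 February 2034.

2033-08-17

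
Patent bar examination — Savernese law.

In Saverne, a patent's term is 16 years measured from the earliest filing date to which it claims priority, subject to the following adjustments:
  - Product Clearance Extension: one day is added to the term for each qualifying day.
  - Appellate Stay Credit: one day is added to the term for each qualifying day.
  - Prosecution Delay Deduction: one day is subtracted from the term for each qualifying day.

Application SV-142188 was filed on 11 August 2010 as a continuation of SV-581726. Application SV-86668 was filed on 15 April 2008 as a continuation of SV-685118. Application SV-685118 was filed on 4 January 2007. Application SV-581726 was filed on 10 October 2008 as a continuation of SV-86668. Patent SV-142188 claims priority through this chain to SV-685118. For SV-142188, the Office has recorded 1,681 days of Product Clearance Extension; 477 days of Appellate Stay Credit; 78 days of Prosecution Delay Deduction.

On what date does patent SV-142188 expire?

Earliest priority filing: 4 January 2007.
Base term: 4 January 2007 + 16 years → 4 January 2023.
Product Clearance Extension: +1681 days → 12 August 2027.
Appellate Stay Credit: +477 days → 1 December 2028.
Prosecution Delay Deduction: −78 days → 14 September 2028.

September 14, 2028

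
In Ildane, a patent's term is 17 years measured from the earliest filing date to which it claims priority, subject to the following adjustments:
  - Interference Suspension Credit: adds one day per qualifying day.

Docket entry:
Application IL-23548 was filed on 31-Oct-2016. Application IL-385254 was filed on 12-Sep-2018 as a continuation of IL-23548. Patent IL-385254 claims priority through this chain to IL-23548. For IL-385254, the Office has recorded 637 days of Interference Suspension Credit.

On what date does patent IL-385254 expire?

Earliest priority filing: 31 October 2016.
Base term: 31 October 2016 + 17 years → 31 October 2033.
Interference Suspension Credit: +637 days → 30 July 2035.

2035-07-30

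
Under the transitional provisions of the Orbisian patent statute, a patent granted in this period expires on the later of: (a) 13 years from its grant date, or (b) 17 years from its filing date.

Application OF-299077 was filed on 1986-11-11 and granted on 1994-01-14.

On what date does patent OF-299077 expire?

January 14, 2007

(a) grant + 13 years → 14 January 2007.
(b) filing + 17 years → 11 November 2003.
Later of the two: 14 January 2007.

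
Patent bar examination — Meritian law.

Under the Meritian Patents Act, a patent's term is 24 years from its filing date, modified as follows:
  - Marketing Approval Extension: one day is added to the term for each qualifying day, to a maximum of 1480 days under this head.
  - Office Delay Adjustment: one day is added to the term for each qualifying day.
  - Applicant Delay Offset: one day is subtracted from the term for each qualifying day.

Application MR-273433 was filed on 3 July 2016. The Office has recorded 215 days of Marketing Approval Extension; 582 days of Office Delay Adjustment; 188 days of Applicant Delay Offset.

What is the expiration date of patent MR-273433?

Base term: filing date + 24 years → 3 July 2040.
Marketing Approval Extension: 215 days (within the 1480-day cap) → +215 days → 3 February 2041.
Office Delay Adjustment: +582 days → 8 September 2042.
Applicant Delay Offset: −188 days → 4 March 2042.

March 4, 2042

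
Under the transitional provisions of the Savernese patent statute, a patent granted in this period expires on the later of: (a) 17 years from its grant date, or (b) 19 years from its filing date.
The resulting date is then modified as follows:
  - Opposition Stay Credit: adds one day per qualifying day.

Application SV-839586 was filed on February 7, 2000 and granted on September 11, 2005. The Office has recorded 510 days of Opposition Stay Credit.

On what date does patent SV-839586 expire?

2024-02-03

(a) grant + 17 years → 11 September 2022.
(b) filing + 19 years → 7 February 2019.
Later of the two: 11 September 2022.
Opposition Stay Credit: +510 days → 3 February 2024.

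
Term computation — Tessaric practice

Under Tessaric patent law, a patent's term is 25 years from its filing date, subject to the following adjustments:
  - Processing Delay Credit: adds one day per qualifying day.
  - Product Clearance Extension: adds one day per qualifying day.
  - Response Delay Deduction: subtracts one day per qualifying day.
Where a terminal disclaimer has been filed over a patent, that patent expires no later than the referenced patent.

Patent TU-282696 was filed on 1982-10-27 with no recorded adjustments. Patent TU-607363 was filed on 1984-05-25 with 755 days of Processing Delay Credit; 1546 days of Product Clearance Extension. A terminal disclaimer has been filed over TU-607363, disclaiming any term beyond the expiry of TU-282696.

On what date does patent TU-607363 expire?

Natural term of TU-607363:
  Base: filing + 25 years → 25 May 2009.
  Processing Delay Credit: +755 days → 19 June 2011.
  Product Clearance Extension: +1546 days → 12 September 2015.
Expiry of referenced patent TU-282696:
  Base: filing + 25 years → 27 October 2007.
Terminal disclaimer: TU-607363 expires on the earlier of 12 September 2015 and 27 October 2007.

October 27, 2007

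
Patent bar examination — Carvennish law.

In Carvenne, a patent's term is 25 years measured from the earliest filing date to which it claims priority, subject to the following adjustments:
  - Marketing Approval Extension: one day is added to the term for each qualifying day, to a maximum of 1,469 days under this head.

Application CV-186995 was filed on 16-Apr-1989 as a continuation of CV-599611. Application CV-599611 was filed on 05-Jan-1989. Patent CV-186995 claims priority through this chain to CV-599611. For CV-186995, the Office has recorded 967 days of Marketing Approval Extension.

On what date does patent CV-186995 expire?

2016-08-29

Earliest priority filing: 5 January 1989.
Base term: 5 January 1989 + 25 years → 5 January 2014.
Marketing Approval Extension: 967 days (within the 1469-day cap) → +967 days → 29 August 2016.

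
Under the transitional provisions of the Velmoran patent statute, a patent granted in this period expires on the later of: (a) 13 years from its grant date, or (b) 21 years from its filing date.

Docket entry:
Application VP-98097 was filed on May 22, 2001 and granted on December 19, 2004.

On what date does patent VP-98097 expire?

(a) grant + 13 years → 19 December 2017.
(b) filing + 21 years → 22 May 2022.
Later of the two: 22 May 2022.

2022-05-22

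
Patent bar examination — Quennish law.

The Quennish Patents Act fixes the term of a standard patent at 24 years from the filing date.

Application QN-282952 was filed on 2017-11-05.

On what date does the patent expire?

Filing date + 24 years → 5 November 2041.

2041-11-05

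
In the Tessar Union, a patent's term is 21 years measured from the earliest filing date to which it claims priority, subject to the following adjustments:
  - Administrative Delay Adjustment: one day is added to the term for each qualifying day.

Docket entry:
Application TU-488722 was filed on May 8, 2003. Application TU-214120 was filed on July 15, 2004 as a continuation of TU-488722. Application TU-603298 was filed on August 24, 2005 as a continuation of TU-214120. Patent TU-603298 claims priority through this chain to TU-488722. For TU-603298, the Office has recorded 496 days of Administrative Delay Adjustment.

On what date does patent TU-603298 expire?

Earliest priority filing: 8 May 2003.
Base term: 8 May 2003 + 21 years → 8 May 2024.
Administrative Delay Adjustment: +496 days → 16 September 2025.

September 16, 2025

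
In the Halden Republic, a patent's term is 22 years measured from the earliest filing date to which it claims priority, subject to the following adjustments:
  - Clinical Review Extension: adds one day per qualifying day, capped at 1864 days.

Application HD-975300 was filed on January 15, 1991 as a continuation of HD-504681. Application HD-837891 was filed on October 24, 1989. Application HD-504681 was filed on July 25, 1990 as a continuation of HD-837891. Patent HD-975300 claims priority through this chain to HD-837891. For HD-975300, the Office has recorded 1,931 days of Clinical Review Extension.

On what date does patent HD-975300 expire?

2016-11-30

Earliest priority filing: 24 October 1989.
Base term: 24 October 1989 + 22 years → 24 October 2011.
Clinical Review Extension: 1931 days claimed exceeds the 1864-day cap, so +1864 days → 30 November 2016.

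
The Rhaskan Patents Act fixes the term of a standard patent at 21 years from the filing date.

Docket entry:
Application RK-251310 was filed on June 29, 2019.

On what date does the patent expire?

Filing date + 21 years → 29 June 2040.

2040-06-29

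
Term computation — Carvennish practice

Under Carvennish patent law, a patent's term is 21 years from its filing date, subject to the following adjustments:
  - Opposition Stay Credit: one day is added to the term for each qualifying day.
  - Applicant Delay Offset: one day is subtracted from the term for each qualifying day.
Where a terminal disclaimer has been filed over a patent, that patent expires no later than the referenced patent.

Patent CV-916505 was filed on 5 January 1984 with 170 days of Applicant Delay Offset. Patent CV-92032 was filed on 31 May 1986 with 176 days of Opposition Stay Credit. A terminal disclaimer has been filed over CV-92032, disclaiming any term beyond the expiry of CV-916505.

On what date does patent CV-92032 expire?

Natural term of CV-92032:
  Base: filing + 21 years → 31 May 2007.
  Opposition Stay Credit: +176 days → 23 November 2007.
Expiry of referenced patent CV-916505:
  Base: filing + 21 years → 5 January 2005.
  Applicant Delay Offset: −170 days → 19 July 2004.
Terminal disclaimer: CV-92032 expires on the earlier of 23 November 2007 and 19 July 2004.

July 19, 2004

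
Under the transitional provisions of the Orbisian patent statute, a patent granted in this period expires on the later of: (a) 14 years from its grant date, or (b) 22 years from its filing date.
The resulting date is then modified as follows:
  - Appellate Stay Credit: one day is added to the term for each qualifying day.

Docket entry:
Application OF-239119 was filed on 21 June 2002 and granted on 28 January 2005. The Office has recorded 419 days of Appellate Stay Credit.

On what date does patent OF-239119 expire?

2025-08-14

(a) grant + 14 years → 28 January 2019.
(b) filing + 22 years → 21 June 2024.
Later of the two: 21 June 2024.
Appellate Stay Credit: +419 days → 14 August 2025.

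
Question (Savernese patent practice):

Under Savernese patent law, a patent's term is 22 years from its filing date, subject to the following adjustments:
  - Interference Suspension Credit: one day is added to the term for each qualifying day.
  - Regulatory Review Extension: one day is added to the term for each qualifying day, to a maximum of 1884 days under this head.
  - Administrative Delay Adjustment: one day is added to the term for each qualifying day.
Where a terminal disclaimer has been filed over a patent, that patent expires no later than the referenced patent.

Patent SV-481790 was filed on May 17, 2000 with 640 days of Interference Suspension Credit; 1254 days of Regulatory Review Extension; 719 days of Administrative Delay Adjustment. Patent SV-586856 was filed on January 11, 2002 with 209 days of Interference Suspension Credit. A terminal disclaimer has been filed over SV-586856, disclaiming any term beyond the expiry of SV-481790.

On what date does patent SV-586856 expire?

2024-08-07

Natural term of SV-586856:
  Base: filing + 22 years → 11 January 2024.
  Interference Suspension Credit: +209 days → 7 August 2024.
Expiry of referenced patent SV-481790:
  Base: filing + 22 years → 17 May 2022.
  Interference Suspension Credit: +640 days → 16 February 2024.
  Regulatory Review Extension: 1254 days (within the 1884-day cap) → +1254 days → 24 July 2027.
  Administrative Delay Adjustment: +719 days → 12 July 2029.
Terminal disclaimer: SV-586856 expires on the earlier of 7 August 2024 and 12 July 2029.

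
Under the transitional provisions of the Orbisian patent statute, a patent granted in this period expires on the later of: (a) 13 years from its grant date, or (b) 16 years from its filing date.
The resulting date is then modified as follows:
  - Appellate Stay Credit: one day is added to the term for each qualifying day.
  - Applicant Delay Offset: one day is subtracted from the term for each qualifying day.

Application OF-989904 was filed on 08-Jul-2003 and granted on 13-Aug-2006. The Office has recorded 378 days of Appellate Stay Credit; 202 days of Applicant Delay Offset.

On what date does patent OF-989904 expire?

(a) grant + 13 years → 13 August 2019.
(b) filing + 16 years → 8 July 2019.
Later of the two: 13 August 2019.
Appellate Stay Credit: +378 days → 25 August 2020.
Applicant Delay Offset: −202 days → 5 February 2020.

February 5, 2020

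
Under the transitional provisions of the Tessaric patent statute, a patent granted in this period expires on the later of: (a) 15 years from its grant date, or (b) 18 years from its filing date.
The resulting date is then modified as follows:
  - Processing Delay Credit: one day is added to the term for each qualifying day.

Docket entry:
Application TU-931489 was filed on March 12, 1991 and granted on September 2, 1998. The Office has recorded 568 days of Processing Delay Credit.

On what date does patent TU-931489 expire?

March 24, 2015

(a) grant + 15 years → 2 September 2013.
(b) filing + 18 years → 12 March 2009.
Later of the two: 2 September 2013.
Processing Delay Credit: +568 days → 24 March 2015.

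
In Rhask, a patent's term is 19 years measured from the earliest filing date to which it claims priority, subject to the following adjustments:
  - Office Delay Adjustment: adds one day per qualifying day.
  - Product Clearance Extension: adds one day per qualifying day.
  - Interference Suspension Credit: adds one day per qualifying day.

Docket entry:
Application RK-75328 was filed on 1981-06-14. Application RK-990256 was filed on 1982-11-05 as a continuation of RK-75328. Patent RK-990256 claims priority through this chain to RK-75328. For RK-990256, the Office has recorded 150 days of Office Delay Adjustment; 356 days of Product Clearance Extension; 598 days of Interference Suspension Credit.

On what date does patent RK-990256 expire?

Earliest priority filing: 14 June 1981.
Base term: 14 June 1981 + 19 years → 14 June 2000.
Office Delay Adjustment: +150 days → 11 November 2000.
Product Clearance Extension: +356 days → 2 November 2001.
Interference Suspension Credit: +598 days → 23 June 2003.

2003-06-23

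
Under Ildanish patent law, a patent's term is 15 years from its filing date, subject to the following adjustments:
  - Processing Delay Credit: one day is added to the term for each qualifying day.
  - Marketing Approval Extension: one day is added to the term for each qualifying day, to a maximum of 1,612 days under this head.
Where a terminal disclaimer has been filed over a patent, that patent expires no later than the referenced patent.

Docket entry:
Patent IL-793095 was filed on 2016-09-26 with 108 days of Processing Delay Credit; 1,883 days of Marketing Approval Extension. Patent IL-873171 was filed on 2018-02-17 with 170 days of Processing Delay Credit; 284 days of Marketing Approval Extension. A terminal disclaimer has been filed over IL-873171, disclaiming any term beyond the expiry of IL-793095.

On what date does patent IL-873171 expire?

Natural term of IL-873171:
  Base: filing + 15 years → 17 February 2033.
  Processing Delay Credit: +170 days → 6 August 2033.
  Marketing Approval Extension: 284 days (within the 1612-day cap) → +284 days → 17 May 2034.
Expiry of referenced patent IL-793095:
  Base: filing + 15 years → 26 September 2031.
  Processing Delay Credit: +108 days → 12 January 2032.
  Marketing Approval Extension: 1883 days claimed exceeds the 1612-day cap, so +1612 days → 11 June 2036.
Terminal disclaimer: IL-873171 expires on the earlier of 17 May 2034 and 11 June 2036.

May 17, 2034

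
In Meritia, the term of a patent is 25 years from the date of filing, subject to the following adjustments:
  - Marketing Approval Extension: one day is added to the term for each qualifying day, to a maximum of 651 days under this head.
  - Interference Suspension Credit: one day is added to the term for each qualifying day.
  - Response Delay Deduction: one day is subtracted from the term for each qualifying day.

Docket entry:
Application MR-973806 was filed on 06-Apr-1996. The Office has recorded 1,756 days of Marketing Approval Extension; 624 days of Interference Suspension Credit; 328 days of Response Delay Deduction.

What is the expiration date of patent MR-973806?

Base term: filing date + 25 years → 6 April 2021.
Marketing Approval Extension: 1756 days claimed exceeds the 651-day cap, so +651 days → 17 January 2023.
Interference Suspension Credit: +624 days → 2 October 2024.
Response Delay Deduction: −328 days → 9 November 2023.

2023-11-09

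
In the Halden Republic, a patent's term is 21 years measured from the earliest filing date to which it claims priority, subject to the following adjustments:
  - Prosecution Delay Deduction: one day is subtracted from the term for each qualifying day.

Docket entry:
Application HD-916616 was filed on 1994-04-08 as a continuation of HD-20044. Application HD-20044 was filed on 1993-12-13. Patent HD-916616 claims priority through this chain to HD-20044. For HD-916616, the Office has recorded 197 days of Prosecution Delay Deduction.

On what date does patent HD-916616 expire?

Earliest priority filing: 13 December 1993.
Base term: 13 December 1993 + 21 years → 13 December 2014.
Prosecution Delay Deduction: −197 days → 30 May 2014.

May 30, 2014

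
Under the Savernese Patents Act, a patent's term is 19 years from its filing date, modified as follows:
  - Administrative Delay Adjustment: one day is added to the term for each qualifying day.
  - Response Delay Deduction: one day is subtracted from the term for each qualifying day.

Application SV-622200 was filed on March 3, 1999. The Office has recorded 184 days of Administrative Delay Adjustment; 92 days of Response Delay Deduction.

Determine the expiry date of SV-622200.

Base term: filing date + 19 years → 3 March 2018.
Administrative Delay Adjustment: +184 days → 3 September 2018.
Response Delay Deduction: −92 days → 3 June 2018.

June 3, 2018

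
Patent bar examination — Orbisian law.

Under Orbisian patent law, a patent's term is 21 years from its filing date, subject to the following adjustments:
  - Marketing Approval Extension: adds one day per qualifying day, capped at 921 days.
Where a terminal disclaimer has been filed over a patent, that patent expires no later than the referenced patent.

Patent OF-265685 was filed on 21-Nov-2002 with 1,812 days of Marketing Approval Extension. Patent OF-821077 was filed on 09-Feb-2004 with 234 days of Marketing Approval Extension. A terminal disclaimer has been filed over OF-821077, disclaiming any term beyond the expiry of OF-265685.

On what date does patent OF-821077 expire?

Natural term of OF-821077:
  Base: filing + 21 years → 9 February 2025.
  Marketing Approval Extension: 234 days (within the 921-day cap) → +234 days → 1 October 2025.
Expiry of referenced patent OF-265685:
  Base: filing + 21 years → 21 November 2023.
  Marketing Approval Extension: 1812 days claimed exceeds the 921-day cap, so +921 days → 30 May 2026.
Terminal disclaimer: OF-821077 expires on the earlier of 1 October 2025 and 30 May 2026.

October 1, 2025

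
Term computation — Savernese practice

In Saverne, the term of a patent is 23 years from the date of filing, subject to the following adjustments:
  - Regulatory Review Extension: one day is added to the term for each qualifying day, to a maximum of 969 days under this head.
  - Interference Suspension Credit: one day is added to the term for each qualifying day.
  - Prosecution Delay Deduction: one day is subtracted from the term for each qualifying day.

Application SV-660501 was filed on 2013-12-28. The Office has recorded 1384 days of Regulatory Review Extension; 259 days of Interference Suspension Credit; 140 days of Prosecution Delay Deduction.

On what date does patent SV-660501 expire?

Base term: filing date + 23 years → 28 December 2036.
Regulatory Review Extension: 1384 days claimed exceeds the 969-day cap, so +969 days → 24 August 2039.
Interference Suspension Credit: +259 days → 9 May 2040.
Prosecution Delay Deduction: −140 days → 21 December 2039.

2039-12-21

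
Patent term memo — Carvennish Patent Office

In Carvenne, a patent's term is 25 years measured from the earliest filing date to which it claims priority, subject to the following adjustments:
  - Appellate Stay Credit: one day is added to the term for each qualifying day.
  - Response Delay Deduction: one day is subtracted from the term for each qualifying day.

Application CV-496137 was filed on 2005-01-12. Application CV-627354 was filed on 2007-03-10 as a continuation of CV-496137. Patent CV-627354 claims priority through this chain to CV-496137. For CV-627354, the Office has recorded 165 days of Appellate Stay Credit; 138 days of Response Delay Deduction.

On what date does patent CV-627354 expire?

Earliest priority filing: 12 January 2005.
Base term: 12 January 2005 + 25 years → 12 January 2030.
Appellate Stay Credit: +165 days → 26 June 2030.
Response Delay Deduction: −138 days → 8 February 2030.

2030-02-08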